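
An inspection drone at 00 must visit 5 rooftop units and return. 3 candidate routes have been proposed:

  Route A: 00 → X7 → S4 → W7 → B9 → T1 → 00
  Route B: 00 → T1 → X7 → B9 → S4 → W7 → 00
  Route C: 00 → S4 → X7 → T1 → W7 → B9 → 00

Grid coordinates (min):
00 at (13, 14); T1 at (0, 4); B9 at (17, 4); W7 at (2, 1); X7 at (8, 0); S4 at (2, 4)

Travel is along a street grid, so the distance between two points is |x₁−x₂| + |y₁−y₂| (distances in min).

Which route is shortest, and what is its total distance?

Route A: 19 + 10 + 3 + 18 + 17 + 23 = 90
Route B: 23 + 12 + 13 + 15 + 3 + 24 = 90
Route C: 21 + 10 + 12 + 5 + 18 + 14 = 80

Shortest is Route C, total 80 min.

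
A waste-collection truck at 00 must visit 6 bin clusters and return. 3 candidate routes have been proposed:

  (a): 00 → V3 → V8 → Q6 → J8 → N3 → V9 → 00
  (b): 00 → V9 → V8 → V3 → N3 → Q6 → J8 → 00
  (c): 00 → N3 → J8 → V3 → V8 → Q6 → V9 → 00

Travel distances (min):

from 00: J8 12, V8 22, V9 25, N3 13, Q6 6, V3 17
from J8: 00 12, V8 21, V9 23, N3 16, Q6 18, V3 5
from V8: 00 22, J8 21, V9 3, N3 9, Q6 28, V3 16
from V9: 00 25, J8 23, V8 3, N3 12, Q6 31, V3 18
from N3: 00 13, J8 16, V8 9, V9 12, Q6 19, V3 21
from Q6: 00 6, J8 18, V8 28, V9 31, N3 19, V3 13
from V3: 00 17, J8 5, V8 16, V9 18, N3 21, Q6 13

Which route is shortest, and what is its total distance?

(a): 17 + 16 + 28 + 18 + 16 + 12 + 25 = 132
(b): 25 + 3 + 16 + 21 + 19 + 18 + 12 = 114
(c): 13 + 16 + 5 + 16 + 28 + 31 + 25 = 134

Shortest is (b), total 114 min.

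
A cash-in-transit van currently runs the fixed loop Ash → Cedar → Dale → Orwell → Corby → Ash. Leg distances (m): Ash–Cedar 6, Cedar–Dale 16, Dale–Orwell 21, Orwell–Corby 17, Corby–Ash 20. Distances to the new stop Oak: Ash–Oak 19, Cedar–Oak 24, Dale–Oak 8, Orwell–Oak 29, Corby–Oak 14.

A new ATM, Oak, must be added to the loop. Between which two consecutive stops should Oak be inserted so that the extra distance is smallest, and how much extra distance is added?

Insertion cost between consecutive stops i–j is d(i,Oak) + d(Oak,j) − d(i,j):
  between Ash and Cedar: 19 + 24 − 6 = 37
  between Cedar and Dale: 24 + 8 − 16 = 16
  between Dale and Orwell: 8 + 29 − 21 = 16
  between Orwell and Corby: 29 + 14 − 17 = 26
  between Corby and Ash: 14 + 19 − 20 = 13
Cheapest insertion is between Corby and Ash, adding 13.
New total = 80 + 13 = 93.

Minimum extra distance: 13 m, inserting Oak between Corby and Ash.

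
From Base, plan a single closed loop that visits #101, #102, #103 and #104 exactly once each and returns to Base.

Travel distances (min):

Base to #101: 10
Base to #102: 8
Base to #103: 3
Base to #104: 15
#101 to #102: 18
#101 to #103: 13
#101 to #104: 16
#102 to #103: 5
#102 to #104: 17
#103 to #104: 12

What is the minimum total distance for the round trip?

Minimum total distance: 51 min.

With 4 stops there are 4!/2 = 12 distinct round trips (a route and its reverse cost the same).
Base-#101-#102-#103-#104-Base: 10+18+5+12+15 = 60
Base-#101-#102-#104-#103-Base: 10+18+17+12+3 = 60
Base-#101-#103-#102-#104-Base: 10+13+5+17+15 = 60
Base-#101-#103-#104-#102-Base: 10+13+12+17+8 = 60
Base-#101-#104-#102-#103-Base: 10+16+17+5+3 = 51
Base-#101-#104-#103-#102-Base: 10+16+12+5+8 = 51
Base-#102-#101-#103-#104-Base: 8+18+13+12+15 = 66
Base-#102-#101-#104-#103-Base: 8+18+16+12+3 = 57
Base-#102-#103-#101-#104-Base: 8+5+13+16+15 = 57
Base-#102-#104-#101-#103-Base: 8+17+16+13+3 = 57
Base-#103-#101-#102-#104-Base: 3+13+18+17+15 = 66
Base-#103-#102-#101-#104-Base: 3+5+18+16+15 = 57
The minimum is 51.
One optimal route: Base → #101 → #104 → #102 → #103 → Base (or its reverse).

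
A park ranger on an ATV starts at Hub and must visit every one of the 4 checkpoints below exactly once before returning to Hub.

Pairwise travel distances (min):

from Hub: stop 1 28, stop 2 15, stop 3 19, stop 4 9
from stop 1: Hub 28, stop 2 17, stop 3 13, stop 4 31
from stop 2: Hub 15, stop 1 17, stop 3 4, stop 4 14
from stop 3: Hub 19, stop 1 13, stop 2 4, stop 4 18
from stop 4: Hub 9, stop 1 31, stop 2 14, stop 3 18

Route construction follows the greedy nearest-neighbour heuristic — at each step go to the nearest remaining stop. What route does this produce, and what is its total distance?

68 min along Hub → stop 4 → stop 2 → stop 3 → stop 1 → Hub.

Hub → [stop 4:9 / stop 2:15 / stop 3:19 / stop 1:28] → stop 4 (9)
stop 4 → [stop 2:14 / stop 3:18 / stop 1:31] → stop 2 (14)
stop 2 → [stop 3:4 / stop 1:17] → stop 3 (4)
stop 3 → [stop 1:13] → stop 1 (13)
Return stop 1→Hub: 28.
Total = 9 + 14 + 4 + 13 + 28 = 68.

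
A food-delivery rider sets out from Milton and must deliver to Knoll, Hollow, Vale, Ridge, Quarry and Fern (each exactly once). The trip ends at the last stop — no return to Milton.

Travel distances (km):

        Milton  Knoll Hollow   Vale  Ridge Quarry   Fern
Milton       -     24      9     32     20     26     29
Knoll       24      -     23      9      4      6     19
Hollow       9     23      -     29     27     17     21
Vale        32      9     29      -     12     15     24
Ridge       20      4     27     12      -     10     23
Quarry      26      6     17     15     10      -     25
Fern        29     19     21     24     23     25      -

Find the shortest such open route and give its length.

There are 6! = 720 possible orderings.
Milton → Knoll → Hollow → Vale → Ridge → Quarry → Fern: 24+23+29+12+10+25 = 123
Milton → Knoll → Hollow → Vale → Ridge → Fern → Quarry: 24+23+29+12+23+25 = 136
Milton → Knoll → Hollow → Vale → Quarry → Ridge → Fern: 24+23+29+15+10+23 = 124
Milton → Knoll → Hollow → Vale → Quarry → Fern → Ridge: 24+23+29+15+25+23 = 139
Milton → Knoll → Hollow → Vale → Fern → Ridge → Quarry: 24+23+29+24+23+10 = 133
Milton → Knoll → Hollow → Vale → Fern → Quarry → Ridge: 24+23+29+24+25+10 = 135
Milton → Knoll → Hollow → Ridge → Vale → Quarry → Fern: 24+23+27+12+15+25 = 126
Milton → Knoll → Hollow → Ridge → Vale → Fern → Quarry: 24+23+27+12+24+25 = 135
… (712 more)
Milton → Hollow → Quarry → Knoll → Ridge → Vale → Fern: 9+17+6+4+12+24 = 72  ← best
The minimum is 72.
One shortest path: Milton → Hollow → Quarry → Knoll → Ridge → Vale → Fern.

72 km — the minimum one-way total.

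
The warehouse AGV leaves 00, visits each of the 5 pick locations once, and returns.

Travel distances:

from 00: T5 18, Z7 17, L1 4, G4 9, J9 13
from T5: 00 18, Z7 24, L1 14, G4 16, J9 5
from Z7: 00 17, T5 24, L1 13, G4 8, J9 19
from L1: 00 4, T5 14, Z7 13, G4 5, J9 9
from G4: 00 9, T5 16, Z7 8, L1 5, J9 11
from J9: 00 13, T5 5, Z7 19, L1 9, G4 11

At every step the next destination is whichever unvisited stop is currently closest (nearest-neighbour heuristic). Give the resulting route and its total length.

From 00: distances to unvisited — L1=4, G4=9, J9=13, Z7=17, T5=18. Nearest is L1 (4).
From L1: distances to unvisited — G4=5, J9=9, Z7=13, T5=14. Nearest is G4 (5).
From G4: distances to unvisited — Z7=8, J9=11, T5=16. Nearest is Z7 (8).
From Z7: distances to unvisited — J9=19, T5=24. Nearest is J9 (19).
From J9: distances to unvisited — T5=5. Nearest is T5 (5).
Return T5→00: 18.
Total = 4 + 5 + 8 + 19 + 5 + 18 = 59.

Total distance 59 via the nearest-neighbour route 00 → L1 → G4 → Z7 → J9 → T5 → 00.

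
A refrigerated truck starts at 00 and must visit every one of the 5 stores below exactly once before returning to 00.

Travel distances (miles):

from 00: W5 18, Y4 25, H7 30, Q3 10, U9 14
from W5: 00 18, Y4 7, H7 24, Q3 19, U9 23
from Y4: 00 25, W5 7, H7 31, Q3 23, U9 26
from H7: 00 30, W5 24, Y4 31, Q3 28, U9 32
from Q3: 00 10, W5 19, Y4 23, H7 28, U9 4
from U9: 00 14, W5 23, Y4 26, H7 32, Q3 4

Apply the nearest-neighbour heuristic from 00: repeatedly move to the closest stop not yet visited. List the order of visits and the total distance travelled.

Nearest-neighbour total = 105 miles; route 00 → Q3 → U9 → W5 → Y4 → H7 → 00.

00 → [Q3:10 / U9:14 / W5:18 / Y4:25 / H7:30] → Q3 (10)
Q3 → [U9:4 / W5:19 / Y4:23 / H7:28] → U9 (4)
U9 → [W5:23 / Y4:26 / H7:32] → W5 (23)
W5 → [Y4:7 / H7:24] → Y4 (7)
Y4 → [H7:31] → H7 (31)
Return H7→00: 30.
Total = 10 + 4 + 23 + 7 + 31 + 30 = 105.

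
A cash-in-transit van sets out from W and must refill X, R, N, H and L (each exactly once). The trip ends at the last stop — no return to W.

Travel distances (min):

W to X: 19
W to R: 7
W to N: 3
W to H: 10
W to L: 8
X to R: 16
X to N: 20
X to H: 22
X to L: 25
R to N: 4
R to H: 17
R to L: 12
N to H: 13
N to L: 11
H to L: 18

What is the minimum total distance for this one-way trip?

59 min — the minimum one-way total.

There are 5! = 120 possible orderings.
W→X→R→N→H→L: 19+16+4+13+18 = 70
W→X→R→N→L→H: 19+16+4+11+18 = 68
W→X→R→H→N→L: 19+16+17+13+11 = 76
W→X→R→H→L→N: 19+16+17+18+11 = 81
W→X→R→L→N→H: 19+16+12+11+13 = 71
W→X→R→L→H→N: 19+16+12+18+13 = 78
W→X→N→R→H→L: 19+20+4+17+18 = 78
W→X→N→R→L→H: 19+20+4+12+18 = 73
W→X→N→H→R→L: 19+20+13+17+12 = 81
W→X→N→H→L→R: 19+20+13+18+12 = 82
W→X→N→L→R→H: 19+20+11+12+17 = 79
W→X→N→L→H→R: 19+20+11+18+17 = 85
W→X→H→R→N→L: 19+22+17+4+11 = 73
W→X→H→R→L→N: 19+22+17+12+11 = 81
… (106 more)
W→N→R→L→H→X: 3+4+12+18+22 = 59  ← best
The minimum is 59.
One shortest path: W → N → R → L → H → X.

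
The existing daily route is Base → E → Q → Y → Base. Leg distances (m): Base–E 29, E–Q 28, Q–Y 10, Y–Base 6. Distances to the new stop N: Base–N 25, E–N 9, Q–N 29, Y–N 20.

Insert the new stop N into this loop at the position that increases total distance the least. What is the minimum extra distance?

Adding 5 m by placing N on the Base–E leg.

Insertion cost between consecutive stops i–j is d(i,N) + d(N,j) − d(i,j):
  between Base and E: 25 + 9 − 29 = 5
  between E and Q: 9 + 29 − 28 = 10
  between Q and Y: 29 + 20 − 10 = 39
  between Y and Base: 20 + 25 − 6 = 39
Cheapest insertion is between Base and E, adding 5.
New total = 73 + 5 = 78.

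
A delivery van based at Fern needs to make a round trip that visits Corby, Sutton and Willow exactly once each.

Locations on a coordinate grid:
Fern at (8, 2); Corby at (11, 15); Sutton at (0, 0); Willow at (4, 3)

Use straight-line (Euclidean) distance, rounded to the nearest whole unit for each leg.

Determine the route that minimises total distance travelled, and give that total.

There are 3 distinct closed tours to check (reversals are equivalent).
Fern - Corby - Sutton - Willow - Fern: 13+19+5+4 = 41
Fern - Corby - Willow - Sutton - Fern: 13+14+5+8 = 40
Fern - Sutton - Corby - Willow - Fern: 8+19+14+4 = 45
The minimum is 40.
One optimal route: Fern → Corby → Willow → Sutton → Fern (or its reverse).

40 — the shortest possible round trip.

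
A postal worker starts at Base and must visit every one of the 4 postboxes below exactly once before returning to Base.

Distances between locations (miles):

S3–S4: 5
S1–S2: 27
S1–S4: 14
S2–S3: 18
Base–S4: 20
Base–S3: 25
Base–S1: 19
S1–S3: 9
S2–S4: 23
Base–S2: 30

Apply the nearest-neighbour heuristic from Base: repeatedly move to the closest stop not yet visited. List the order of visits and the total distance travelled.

From Base: distances to unvisited — S1=19, S4=20, S3=25, S2=30. Nearest is S1 (19).
From S1: distances to unvisited — S3=9, S4=14, S2=27. Nearest is S3 (9).
From S3: distances to unvisited — S4=5, S2=18. Nearest is S4 (5).
From S4: distances to unvisited — S2=23. Nearest is S2 (23).
Return S2→Base: 30.
Total = 19 + 9 + 5 + 23 + 30 = 86.

Total distance 86 miles via the nearest-neighbour route Base → S1 → S3 → S4 → S2 → Base.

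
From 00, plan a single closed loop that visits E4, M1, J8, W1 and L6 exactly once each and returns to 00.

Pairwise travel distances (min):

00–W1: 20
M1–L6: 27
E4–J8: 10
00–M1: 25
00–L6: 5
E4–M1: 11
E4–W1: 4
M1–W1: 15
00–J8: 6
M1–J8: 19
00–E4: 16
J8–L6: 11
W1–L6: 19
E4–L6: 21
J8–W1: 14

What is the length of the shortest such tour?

With 5 stops there are 5!/2 = 60 distinct round trips (a route and its reverse cost the same).
00-E4-M1-J8-W1-L6-00: 16+11+19+14+19+5 = 84
00-E4-M1-J8-L6-W1-00: 16+11+19+11+19+20 = 96
00-E4-M1-W1-J8-L6-00: 16+11+15+14+11+5 = 72
00-E4-M1-W1-L6-J8-00: 16+11+15+19+11+6 = 78
00-E4-M1-L6-J8-W1-00: 16+11+27+11+14+20 = 99
00-E4-M1-L6-W1-J8-00: 16+11+27+19+14+6 = 93
00-E4-J8-M1-W1-L6-00: 16+10+19+15+19+5 = 84
00-E4-J8-M1-L6-W1-00: 16+10+19+27+19+20 = 111
00-E4-J8-W1-M1-L6-00: 16+10+14+15+27+5 = 87
00-E4-J8-W1-L6-M1-00: 16+10+14+19+27+25 = 111
00-E4-J8-L6-M1-W1-00: 16+10+11+27+15+20 = 99
00-E4-J8-L6-W1-M1-00: 16+10+11+19+15+25 = 96
00-E4-W1-M1-J8-L6-00: 16+4+15+19+11+5 = 70
00-E4-W1-M1-L6-J8-00: 16+4+15+27+11+6 = 79
… (46 more)
00-J8-M1-E4-W1-L6-00: 6+19+11+4+19+5 = 64  ← best
The minimum is 64.
One optimal route: 00 → J8 → M1 → E4 → W1 → L6 → 00 (or its reverse).

Minimum total distance: 64 min.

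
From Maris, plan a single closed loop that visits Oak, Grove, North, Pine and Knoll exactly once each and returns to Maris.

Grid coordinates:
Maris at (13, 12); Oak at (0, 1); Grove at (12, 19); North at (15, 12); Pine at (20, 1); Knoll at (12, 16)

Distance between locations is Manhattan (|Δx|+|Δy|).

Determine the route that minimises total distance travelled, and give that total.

Shortest round trip = 76.

Maris - Oak - Grove - North - Pine - Knoll - Maris: 24+30+10+16+23+5 = 108
Maris - Oak - Grove - North - Knoll - Pine - Maris: 24+30+10+7+23+18 = 112
Maris - Oak - Grove - Pine - North - Knoll - Maris: 24+30+26+16+7+5 = 108
Maris - Oak - Grove - Pine - Knoll - North - Maris: 24+30+26+23+7+2 = 112
Maris - Oak - Grove - Knoll - North - Pine - Maris: 24+30+3+7+16+18 = 98
Maris - Oak - Grove - Knoll - Pine - North - Maris: 24+30+3+23+16+2 = 98
Maris - Oak - North - Grove - Pine - Knoll - Maris: 24+26+10+26+23+5 = 114
Maris - Oak - North - Grove - Knoll - Pine - Maris: 24+26+10+3+23+18 = 104
Maris - Oak - North - Pine - Grove - Knoll - Maris: 24+26+16+26+3+5 = 100
Maris - Oak - North - Pine - Knoll - Grove - Maris: 24+26+16+23+3+8 = 100
Maris - Oak - North - Knoll - Grove - Pine - Maris: 24+26+7+3+26+18 = 104
Maris - Oak - North - Knoll - Pine - Grove - Maris: 24+26+7+23+26+8 = 114
Maris - Oak - Pine - Grove - North - Knoll - Maris: 24+20+26+10+7+5 = 92
Maris - Oak - Pine - Grove - Knoll - North - Maris: 24+20+26+3+7+2 = 82
… (46 more)
Maris - Grove - Knoll - Oak - Pine - North - Maris: 8+3+27+20+16+2 = 76  ← best
The minimum is 76.
One optimal route: Maris → Grove → Knoll → Oak → Pine → North → Maris (or its reverse).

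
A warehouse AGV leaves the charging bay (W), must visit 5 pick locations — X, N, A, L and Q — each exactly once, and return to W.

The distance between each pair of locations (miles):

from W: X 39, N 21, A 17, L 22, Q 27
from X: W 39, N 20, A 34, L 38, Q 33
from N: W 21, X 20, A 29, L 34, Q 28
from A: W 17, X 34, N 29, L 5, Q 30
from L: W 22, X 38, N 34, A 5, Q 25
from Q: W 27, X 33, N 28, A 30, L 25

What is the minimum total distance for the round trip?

121 miles — the shortest possible round trip.

With 5 stops there are 5!/2 = 60 distinct round trips (a route and its reverse cost the same).
W→X→N→A→L→Q→W: 39+20+29+5+25+27 = 145
W→X→N→A→Q→L→W: 39+20+29+30+25+22 = 165
W→X→N→L→A→Q→W: 39+20+34+5+30+27 = 155
W→X→N→L→Q→A→W: 39+20+34+25+30+17 = 165
W→X→N→Q→A→L→W: 39+20+28+30+5+22 = 144
W→X→N→Q→L→A→W: 39+20+28+25+5+17 = 134
W→X→A→N→L→Q→W: 39+34+29+34+25+27 = 188
W→X→A→N→Q→L→W: 39+34+29+28+25+22 = 177
W→X→A→L→N→Q→W: 39+34+5+34+28+27 = 167
W→X→A→L→Q→N→W: 39+34+5+25+28+21 = 152
W→X→A→Q→N→L→W: 39+34+30+28+34+22 = 187
W→X→A→Q→L→N→W: 39+34+30+25+34+21 = 183
W→X→L→N→A→Q→W: 39+38+34+29+30+27 = 197
W→X→L→N→Q→A→W: 39+38+34+28+30+17 = 186
… (46 more)
W→N→X→Q→L→A→W: 21+20+33+25+5+17 = 121  ← best
The minimum is 121.
One optimal route: W → N → X → Q → L → A → W (or its reverse).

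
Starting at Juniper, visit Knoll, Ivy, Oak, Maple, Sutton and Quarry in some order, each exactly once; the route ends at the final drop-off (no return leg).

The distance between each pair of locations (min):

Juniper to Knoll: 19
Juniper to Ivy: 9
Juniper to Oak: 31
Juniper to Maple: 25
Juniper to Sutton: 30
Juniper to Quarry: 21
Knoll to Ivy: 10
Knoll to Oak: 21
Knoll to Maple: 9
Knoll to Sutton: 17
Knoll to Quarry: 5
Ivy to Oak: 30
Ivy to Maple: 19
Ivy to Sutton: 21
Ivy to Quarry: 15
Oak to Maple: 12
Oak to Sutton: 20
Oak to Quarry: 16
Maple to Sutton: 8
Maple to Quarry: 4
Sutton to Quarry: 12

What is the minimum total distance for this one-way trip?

There are 6! = 720 possible orderings.
Juniper→Knoll→Ivy→Oak→Maple→Sutton→Quarry: 19+10+30+12+8+12 = 91
Juniper→Knoll→Ivy→Oak→Maple→Quarry→Sutton: 19+10+30+12+4+12 = 87
Juniper→Knoll→Ivy→Oak→Sutton→Maple→Quarry: 19+10+30+20+8+4 = 91
Juniper→Knoll→Ivy→Oak→Sutton→Quarry→Maple: 19+10+30+20+12+4 = 95
Juniper→Knoll→Ivy→Oak→Quarry→Maple→Sutton: 19+10+30+16+4+8 = 87
Juniper→Knoll→Ivy→Oak→Quarry→Sutton→Maple: 19+10+30+16+12+8 = 95
Juniper→Knoll→Ivy→Maple→Oak→Sutton→Quarry: 19+10+19+12+20+12 = 92
Juniper→Knoll→Ivy→Maple→Oak→Quarry→Sutton: 19+10+19+12+16+12 = 88
… (712 more)
Juniper→Ivy→Knoll→Quarry→Maple→Sutton→Oak: 9+10+5+4+8+20 = 56  ← best
The minimum is 56.
One shortest path: Juniper → Ivy → Knoll → Quarry → Maple → Sutton → Oak.

56 min — the minimum one-way total.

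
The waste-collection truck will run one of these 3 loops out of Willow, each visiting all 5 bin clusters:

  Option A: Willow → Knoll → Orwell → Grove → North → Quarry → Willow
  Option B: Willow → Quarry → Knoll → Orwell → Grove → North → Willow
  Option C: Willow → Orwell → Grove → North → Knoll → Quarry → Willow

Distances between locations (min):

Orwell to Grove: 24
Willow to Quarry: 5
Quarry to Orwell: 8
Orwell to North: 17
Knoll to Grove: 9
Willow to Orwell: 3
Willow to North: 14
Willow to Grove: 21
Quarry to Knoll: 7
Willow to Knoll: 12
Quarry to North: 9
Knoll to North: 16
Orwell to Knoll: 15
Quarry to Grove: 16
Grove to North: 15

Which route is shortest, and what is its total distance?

Option A: 12 + 15 + 24 + 15 + 9 + 5 = 80
Option B: 5 + 7 + 15 + 24 + 15 + 14 = 80
Option C: 3 + 24 + 15 + 16 + 7 + 5 = 70

70 min — Option C is the shortest.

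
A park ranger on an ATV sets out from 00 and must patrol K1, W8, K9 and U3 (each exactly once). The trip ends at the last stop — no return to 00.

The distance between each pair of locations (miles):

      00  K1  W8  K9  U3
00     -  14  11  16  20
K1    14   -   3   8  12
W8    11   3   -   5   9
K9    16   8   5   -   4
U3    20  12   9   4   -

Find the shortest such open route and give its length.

Shortest open route: 26 miles.

There are 4! = 24 possible orderings.
00→K1→W8→K9→U3: 14+3+5+4 = 26
00→K1→W8→U3→K9: 14+3+9+4 = 30
00→K1→K9→W8→U3: 14+8+5+9 = 36
00→K1→K9→U3→W8: 14+8+4+9 = 35
00→K1→U3→W8→K9: 14+12+9+5 = 40
00→K1→U3→K9→W8: 14+12+4+5 = 35
00→W8→K1→K9→U3: 11+3+8+4 = 26
00→W8→K1→U3→K9: 11+3+12+4 = 30
00→W8→K9→K1→U3: 11+5+8+12 = 36
00→W8→K9→U3→K1: 11+5+4+12 = 32
00→W8→U3→K1→K9: 11+9+12+8 = 40
00→W8→U3→K9→K1: 11+9+4+8 = 32
00→K9→K1→W8→U3: 16+8+3+9 = 36
00→K9→K1→U3→W8: 16+8+12+9 = 45
… (10 more)
The minimum is 26.
One shortest path: 00 → K1 → W8 → K9 → U3.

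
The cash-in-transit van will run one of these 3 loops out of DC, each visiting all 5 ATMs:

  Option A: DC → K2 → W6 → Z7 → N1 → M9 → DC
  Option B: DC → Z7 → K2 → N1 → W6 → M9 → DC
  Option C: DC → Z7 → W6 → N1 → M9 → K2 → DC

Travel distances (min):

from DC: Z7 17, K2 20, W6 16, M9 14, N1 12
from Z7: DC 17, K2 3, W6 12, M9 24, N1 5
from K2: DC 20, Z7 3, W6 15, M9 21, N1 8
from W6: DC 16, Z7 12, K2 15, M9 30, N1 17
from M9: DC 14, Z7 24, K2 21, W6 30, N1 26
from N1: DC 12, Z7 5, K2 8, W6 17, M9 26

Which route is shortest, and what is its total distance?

Option A: 20 + 15 + 12 + 5 + 26 + 14 = 92
Option B: 17 + 3 + 8 + 17 + 30 + 14 = 89
Option C: 17 + 12 + 17 + 26 + 21 + 20 = 113

Shortest is Option B, total 89 min.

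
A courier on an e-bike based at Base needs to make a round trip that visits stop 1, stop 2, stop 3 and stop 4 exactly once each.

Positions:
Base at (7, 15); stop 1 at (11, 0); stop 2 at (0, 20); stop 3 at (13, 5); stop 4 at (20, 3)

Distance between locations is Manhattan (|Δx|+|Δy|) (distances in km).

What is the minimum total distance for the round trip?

With 4 stops there are 4!/2 = 12 distinct round trips (a route and its reverse cost the same).
Base → stop 1 → stop 2 → stop 3 → stop 4 → Base: 19+31+28+9+25 = 112
Base → stop 1 → stop 2 → stop 4 → stop 3 → Base: 19+31+37+9+16 = 112
Base → stop 1 → stop 3 → stop 2 → stop 4 → Base: 19+7+28+37+25 = 116
Base → stop 1 → stop 3 → stop 4 → stop 2 → Base: 19+7+9+37+12 = 84
Base → stop 1 → stop 4 → stop 2 → stop 3 → Base: 19+12+37+28+16 = 112
Base → stop 1 → stop 4 → stop 3 → stop 2 → Base: 19+12+9+28+12 = 80
Base → stop 2 → stop 1 → stop 3 → stop 4 → Base: 12+31+7+9+25 = 84
Base → stop 2 → stop 1 → stop 4 → stop 3 → Base: 12+31+12+9+16 = 80
Base → stop 2 → stop 3 → stop 1 → stop 4 → Base: 12+28+7+12+25 = 84
Base → stop 2 → stop 4 → stop 1 → stop 3 → Base: 12+37+12+7+16 = 84
Base → stop 3 → stop 1 → stop 2 → stop 4 → Base: 16+7+31+37+25 = 116
Base → stop 3 → stop 2 → stop 1 → stop 4 → Base: 16+28+31+12+25 = 112
The minimum is 80.
One optimal route: Base → stop 1 → stop 4 → stop 3 → stop 2 → Base (or its reverse).

80 km — the shortest possible round trip.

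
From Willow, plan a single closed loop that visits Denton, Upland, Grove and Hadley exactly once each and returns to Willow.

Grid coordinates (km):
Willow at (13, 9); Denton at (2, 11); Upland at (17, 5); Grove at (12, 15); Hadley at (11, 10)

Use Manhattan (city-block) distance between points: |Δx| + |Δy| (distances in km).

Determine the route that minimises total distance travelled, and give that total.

There are 12 distinct closed tours to check (reversals are equivalent).
Willow - Denton - Upland - Grove - Hadley - Willow: 13+21+15+6+3 = 58
Willow - Denton - Upland - Hadley - Grove - Willow: 13+21+11+6+7 = 58
Willow - Denton - Grove - Upland - Hadley - Willow: 13+14+15+11+3 = 56
Willow - Denton - Grove - Hadley - Upland - Willow: 13+14+6+11+8 = 52
Willow - Denton - Hadley - Upland - Grove - Willow: 13+10+11+15+7 = 56
Willow - Denton - Hadley - Grove - Upland - Willow: 13+10+6+15+8 = 52
Willow - Upland - Denton - Grove - Hadley - Willow: 8+21+14+6+3 = 52
Willow - Upland - Denton - Hadley - Grove - Willow: 8+21+10+6+7 = 52
Willow - Upland - Grove - Denton - Hadley - Willow: 8+15+14+10+3 = 50
Willow - Upland - Hadley - Denton - Grove - Willow: 8+11+10+14+7 = 50
Willow - Grove - Denton - Upland - Hadley - Willow: 7+14+21+11+3 = 56
Willow - Grove - Upland - Denton - Hadley - Willow: 7+15+21+10+3 = 56
The minimum is 50.
One optimal route: Willow → Upland → Grove → Denton → Hadley → Willow (or its reverse).

Shortest round trip = 50 km.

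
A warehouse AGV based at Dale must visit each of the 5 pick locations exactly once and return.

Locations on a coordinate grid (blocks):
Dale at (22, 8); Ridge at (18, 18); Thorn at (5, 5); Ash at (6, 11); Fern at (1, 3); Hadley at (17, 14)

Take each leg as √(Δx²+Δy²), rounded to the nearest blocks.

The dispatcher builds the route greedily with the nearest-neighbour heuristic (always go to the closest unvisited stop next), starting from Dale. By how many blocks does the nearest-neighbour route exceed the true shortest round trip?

Dale: Hadley=8, Ridge=11, Ash=16, Thorn=17, Fern=22 ⇒ Hadley
Hadley: Ridge=4, Ash=11, Thorn=15, Fern=19 ⇒ Ridge
Ridge: Ash=14, Thorn=18, Fern=23 ⇒ Ash
Ash: Thorn=6, Fern=9 ⇒ Thorn
Thorn: Fern=4 ⇒ Fern
NN route Dale → Hadley → Ridge → Ash → Thorn → Fern → Dale costs 58.
Optimal: Dale → Ridge → Hadley → Ash → Fern → Thorn → Dale costs 56 (by enumerating all 60 distinct tours).
Excess = 58 − 56 = 2.

Excess over optimum: 2 blocks.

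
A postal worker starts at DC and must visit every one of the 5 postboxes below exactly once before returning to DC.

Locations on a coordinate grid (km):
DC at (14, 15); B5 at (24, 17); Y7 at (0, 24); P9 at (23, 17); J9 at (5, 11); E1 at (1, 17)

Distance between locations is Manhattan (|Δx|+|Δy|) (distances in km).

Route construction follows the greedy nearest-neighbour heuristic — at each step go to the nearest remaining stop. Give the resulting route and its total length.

Total distance 74 km via the nearest-neighbour route DC → P9 → B5 → E1 → Y7 → J9 → DC.

DC → [P9:11 / B5:12 / J9:13 / E1:15 / Y7:23] → P9 (11)
P9 → [B5:1 / E1:22 / J9:24 / Y7:30] → B5 (1)
B5 → [E1:23 / J9:25 / Y7:31] → E1 (23)
E1 → [Y7:8 / J9:10] → Y7 (8)
Y7 → [J9:18] → J9 (18)
Return J9→DC: 13.
Total = 11 + 1 + 23 + 8 + 18 + 13 = 74.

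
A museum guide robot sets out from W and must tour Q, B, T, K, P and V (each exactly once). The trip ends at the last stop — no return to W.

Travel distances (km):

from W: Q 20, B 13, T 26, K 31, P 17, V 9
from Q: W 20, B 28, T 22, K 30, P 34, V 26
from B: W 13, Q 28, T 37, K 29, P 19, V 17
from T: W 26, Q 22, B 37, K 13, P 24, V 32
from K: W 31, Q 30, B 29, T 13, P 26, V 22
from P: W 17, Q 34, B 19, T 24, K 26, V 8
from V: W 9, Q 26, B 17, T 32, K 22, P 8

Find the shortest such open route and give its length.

There are 6! = 720 possible orderings.
W - Q - B - T - K - P - V: 20+28+37+13+26+8 = 132
W - Q - B - T - K - V - P: 20+28+37+13+22+8 = 128
W - Q - B - T - P - K - V: 20+28+37+24+26+22 = 157
W - Q - B - T - P - V - K: 20+28+37+24+8+22 = 139
W - Q - B - T - V - K - P: 20+28+37+32+22+26 = 165
W - Q - B - T - V - P - K: 20+28+37+32+8+26 = 151
W - Q - B - K - T - P - V: 20+28+29+13+24+8 = 122
W - Q - B - K - T - V - P: 20+28+29+13+32+8 = 130
… (712 more)
W - B - P - V - K - T - Q: 13+19+8+22+13+22 = 97  ← best
The minimum is 97.
One shortest path: W → B → P → V → K → T → Q.

97 km — the minimum one-way total.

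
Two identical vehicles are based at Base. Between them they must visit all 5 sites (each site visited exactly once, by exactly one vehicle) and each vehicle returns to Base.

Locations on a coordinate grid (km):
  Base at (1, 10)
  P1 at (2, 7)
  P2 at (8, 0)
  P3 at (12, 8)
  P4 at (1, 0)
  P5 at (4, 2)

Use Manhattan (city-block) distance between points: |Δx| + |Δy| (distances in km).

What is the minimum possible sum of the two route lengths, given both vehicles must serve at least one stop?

Minimum combined distance: 54 km.

Check every non-empty split of the stops between the two vehicles; for each half take its own optimal tour:
  {P1} + {P2, P3, P4, P5}: 8 + 46 = 54
  {P2} + {P1, P3, P4, P5}: 34 + 44 = 78
  {P1, P2} + {P3, P4, P5}: 34 + 42 = 76
  {P3} + {P1, P2, P4, P5}: 26 + 34 = 60
  {P1, P3} + {P2, P4, P5}: 28 + 34 = 62
  {P2, P3} + {P1, P4, P5}: 42 + 26 = 68
  … (15 splits in total)
Best: vehicle 1 Base → P1 → Base = 8; vehicle 2 Base → P3 → P2 → P5 → P4 → Base = 46; combined 54.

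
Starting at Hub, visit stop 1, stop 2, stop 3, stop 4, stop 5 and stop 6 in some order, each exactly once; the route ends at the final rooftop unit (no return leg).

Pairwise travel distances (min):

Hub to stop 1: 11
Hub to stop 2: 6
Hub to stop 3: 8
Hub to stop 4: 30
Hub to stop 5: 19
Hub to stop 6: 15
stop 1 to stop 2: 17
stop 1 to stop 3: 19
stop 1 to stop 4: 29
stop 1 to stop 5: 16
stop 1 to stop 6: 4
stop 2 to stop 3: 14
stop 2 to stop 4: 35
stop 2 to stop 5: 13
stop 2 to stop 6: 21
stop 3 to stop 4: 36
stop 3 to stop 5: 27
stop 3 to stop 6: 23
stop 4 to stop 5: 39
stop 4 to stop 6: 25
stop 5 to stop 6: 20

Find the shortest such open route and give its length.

There are 6! = 720 possible orderings.
Hub → stop 1 → stop 2 → stop 3 → stop 4 → stop 5 → stop 6: 11+17+14+36+39+20 = 137
Hub → stop 1 → stop 2 → stop 3 → stop 4 → stop 6 → stop 5: 11+17+14+36+25+20 = 123
Hub → stop 1 → stop 2 → stop 3 → stop 5 → stop 4 → stop 6: 11+17+14+27+39+25 = 133
Hub → stop 1 → stop 2 → stop 3 → stop 5 → stop 6 → stop 4: 11+17+14+27+20+25 = 114
Hub → stop 1 → stop 2 → stop 3 → stop 6 → stop 4 → stop 5: 11+17+14+23+25+39 = 129
Hub → stop 1 → stop 2 → stop 3 → stop 6 → stop 5 → stop 4: 11+17+14+23+20+39 = 124
Hub → stop 1 → stop 2 → stop 4 → stop 3 → stop 5 → stop 6: 11+17+35+36+27+20 = 146
Hub → stop 1 → stop 2 → stop 4 → stop 3 → stop 6 → stop 5: 11+17+35+36+23+20 = 142
… (712 more)
Hub → stop 3 → stop 2 → stop 5 → stop 1 → stop 6 → stop 4: 8+14+13+16+4+25 = 80  ← best
The minimum is 80.
One shortest path: Hub → stop 3 → stop 2 → stop 5 → stop 1 → stop 6 → stop 4.

Shortest open route: 80 min.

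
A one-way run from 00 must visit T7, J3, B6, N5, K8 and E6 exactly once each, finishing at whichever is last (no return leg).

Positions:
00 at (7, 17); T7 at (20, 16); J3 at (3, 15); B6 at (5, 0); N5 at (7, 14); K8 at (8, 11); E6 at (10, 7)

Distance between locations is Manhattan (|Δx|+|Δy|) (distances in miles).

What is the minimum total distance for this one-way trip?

Minimum one-way distance = 59 miles.

There are 6! = 720 possible orderings.
00 - T7 - J3 - B6 - N5 - K8 - E6: 14+18+17+16+4+6 = 75
00 - T7 - J3 - B6 - N5 - E6 - K8: 14+18+17+16+10+6 = 81
00 - T7 - J3 - B6 - K8 - N5 - E6: 14+18+17+14+4+10 = 77
00 - T7 - J3 - B6 - K8 - E6 - N5: 14+18+17+14+6+10 = 79
00 - T7 - J3 - B6 - E6 - N5 - K8: 14+18+17+12+10+4 = 75
00 - T7 - J3 - B6 - E6 - K8 - N5: 14+18+17+12+6+4 = 71
00 - T7 - J3 - N5 - B6 - K8 - E6: 14+18+5+16+14+6 = 73
00 - T7 - J3 - N5 - B6 - E6 - K8: 14+18+5+16+12+6 = 71
… (712 more)
00 - T7 - J3 - N5 - K8 - E6 - B6: 14+18+5+4+6+12 = 59  ← best
The minimum is 59.
One shortest path: 00 → T7 → J3 → N5 → K8 → E6 → B6.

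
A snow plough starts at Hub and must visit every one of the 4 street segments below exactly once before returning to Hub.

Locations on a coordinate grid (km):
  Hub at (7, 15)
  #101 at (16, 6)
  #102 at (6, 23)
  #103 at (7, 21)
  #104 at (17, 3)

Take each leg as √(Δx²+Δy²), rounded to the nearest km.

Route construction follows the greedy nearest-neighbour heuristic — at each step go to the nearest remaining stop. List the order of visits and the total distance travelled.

Total distance 47 km via the nearest-neighbour route Hub → #103 → #102 → #101 → #104 → Hub.

At Hub the remaining stops are #103 6, #102 8, #101 13, #104 16; go to #103.
At #103 the remaining stops are #102 2, #101 17, #104 21; go to #102.
At #102 the remaining stops are #101 20, #104 23; go to #101.
At #101 the remaining stops are #104 3; go to #104.
Return #104→Hub: 16.
Total = 6 + 2 + 20 + 3 + 16 = 47.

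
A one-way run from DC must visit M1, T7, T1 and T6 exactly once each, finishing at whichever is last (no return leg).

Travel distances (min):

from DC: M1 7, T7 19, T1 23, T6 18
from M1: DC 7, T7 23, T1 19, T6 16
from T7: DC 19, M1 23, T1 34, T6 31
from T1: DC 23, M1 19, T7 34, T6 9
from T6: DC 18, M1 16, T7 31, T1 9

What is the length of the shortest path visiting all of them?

Shortest open route: 66 min.

There are 4! = 24 possible orderings.
DC - M1 - T7 - T1 - T6: 7+23+34+9 = 73
DC - M1 - T7 - T6 - T1: 7+23+31+9 = 70
DC - M1 - T1 - T7 - T6: 7+19+34+31 = 91
DC - M1 - T1 - T6 - T7: 7+19+9+31 = 66
DC - M1 - T6 - T7 - T1: 7+16+31+34 = 88
DC - M1 - T6 - T1 - T7: 7+16+9+34 = 66
DC - T7 - M1 - T1 - T6: 19+23+19+9 = 70
DC - T7 - M1 - T6 - T1: 19+23+16+9 = 67
DC - T7 - T1 - M1 - T6: 19+34+19+16 = 88
DC - T7 - T1 - T6 - M1: 19+34+9+16 = 78
DC - T7 - T6 - M1 - T1: 19+31+16+19 = 85
DC - T7 - T6 - T1 - M1: 19+31+9+19 = 78
DC - T1 - M1 - T7 - T6: 23+19+23+31 = 96
DC - T1 - M1 - T6 - T7: 23+19+16+31 = 89
… (10 more)
The minimum is 66.
One shortest path: DC → M1 → T1 → T6 → T7.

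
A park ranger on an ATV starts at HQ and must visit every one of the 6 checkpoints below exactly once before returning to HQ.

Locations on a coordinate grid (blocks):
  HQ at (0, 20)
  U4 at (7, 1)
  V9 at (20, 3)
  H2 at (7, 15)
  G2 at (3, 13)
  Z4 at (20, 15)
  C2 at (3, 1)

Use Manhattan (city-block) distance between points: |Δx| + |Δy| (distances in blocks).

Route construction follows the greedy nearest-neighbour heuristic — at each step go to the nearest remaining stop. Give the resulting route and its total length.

Nearest-neighbour total = 82 blocks; route HQ → G2 → H2 → Z4 → V9 → U4 → C2 → HQ.

At HQ the remaining stops are G2 10, H2 12, C2 22, Z4 25, U4 26, V9 37; go to G2.
At G2 the remaining stops are H2 6, C2 12, U4 16, Z4 19, V9 27; go to H2.
At H2 the remaining stops are Z4 13, U4 14, C2 18, V9 25; go to Z4.
At Z4 the remaining stops are V9 12, U4 27, C2 31; go to V9.
At V9 the remaining stops are U4 15, C2 19; go to U4.
At U4 the remaining stops are C2 4; go to C2.
Return C2→HQ: 22.
Total = 10 + 6 + 13 + 12 + 15 + 4 + 22 = 82.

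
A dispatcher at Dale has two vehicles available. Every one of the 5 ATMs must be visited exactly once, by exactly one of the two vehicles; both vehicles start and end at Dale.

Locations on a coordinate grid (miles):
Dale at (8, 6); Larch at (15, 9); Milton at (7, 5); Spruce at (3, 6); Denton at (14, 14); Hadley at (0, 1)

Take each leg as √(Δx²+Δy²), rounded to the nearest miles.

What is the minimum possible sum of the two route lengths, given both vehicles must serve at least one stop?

Try each way of splitting the stops between the two vehicles (each non-empty) and, for each split, find the best tour for each vehicle:
  {Larch} + {Milton, Spruce, Denton, Hadley}: 16 + 39 = 55
  {Milton} + {Larch, Spruce, Denton, Hadley}: 2 + 42 = 44
  {Larch, Milton} + {Spruce, Denton, Hadley}: 18 + 39 = 57
  {Spruce} + {Larch, Milton, Denton, Hadley}: 10 + 41 = 51
  {Larch, Spruce} + {Milton, Denton, Hadley}: 25 + 38 = 63
  {Milton, Spruce} + {Larch, Denton, Hadley}: 10 + 41 = 51
  … (15 splits in total)
  {Larch, Denton} + {Milton, Spruce, Hadley}: 23 + 20 = 43  ← best
Best: vehicle 1 Dale → Larch → Denton → Dale = 23; vehicle 2 Dale → Milton → Spruce → Hadley → Dale = 20; combined 43.

43 miles — the smallest possible combined total.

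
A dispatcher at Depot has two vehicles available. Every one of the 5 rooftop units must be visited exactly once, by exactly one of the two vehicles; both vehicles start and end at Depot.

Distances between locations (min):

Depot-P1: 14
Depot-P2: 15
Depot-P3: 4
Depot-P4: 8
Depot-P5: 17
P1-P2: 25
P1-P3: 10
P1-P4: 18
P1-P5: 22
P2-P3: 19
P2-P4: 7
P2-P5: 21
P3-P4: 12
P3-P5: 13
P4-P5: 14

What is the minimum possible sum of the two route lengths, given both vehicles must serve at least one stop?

Try each way of splitting the stops between the two vehicles (each non-empty) and, for each split, find the best tour for each vehicle:
  {P1} + {P2, P3, P4, P5}: 28 + 53 = 81
  {P2} + {P1, P3, P4, P5}: 30 + 58 = 88
  {P1, P2} + {P3, P4, P5}: 54 + 39 = 93
  {P3} + {P1, P2, P4, P5}: 8 + 72 = 80
  {P1, P3} + {P2, P4, P5}: 28 + 53 = 81
  {P2, P3} + {P1, P4, P5}: 38 + 58 = 96
  … (15 splits in total)
Best: vehicle 1 Depot → P3 → Depot = 8; vehicle 2 Depot → P1 → P5 → P2 → P4 → Depot = 72; combined 80.

Minimum combined distance: 80 min.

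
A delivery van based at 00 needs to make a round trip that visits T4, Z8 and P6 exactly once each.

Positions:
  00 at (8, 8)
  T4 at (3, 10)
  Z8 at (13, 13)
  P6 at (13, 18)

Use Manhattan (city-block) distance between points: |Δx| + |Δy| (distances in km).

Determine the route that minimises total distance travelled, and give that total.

00→T4→Z8→P6→00: 7+13+5+15 = 40
00→T4→P6→Z8→00: 7+18+5+10 = 40
00→Z8→T4→P6→00: 10+13+18+15 = 56
The minimum is 40.
One optimal route: 00 → T4 → Z8 → P6 → 00 (or its reverse).

Shortest round trip = 40 km.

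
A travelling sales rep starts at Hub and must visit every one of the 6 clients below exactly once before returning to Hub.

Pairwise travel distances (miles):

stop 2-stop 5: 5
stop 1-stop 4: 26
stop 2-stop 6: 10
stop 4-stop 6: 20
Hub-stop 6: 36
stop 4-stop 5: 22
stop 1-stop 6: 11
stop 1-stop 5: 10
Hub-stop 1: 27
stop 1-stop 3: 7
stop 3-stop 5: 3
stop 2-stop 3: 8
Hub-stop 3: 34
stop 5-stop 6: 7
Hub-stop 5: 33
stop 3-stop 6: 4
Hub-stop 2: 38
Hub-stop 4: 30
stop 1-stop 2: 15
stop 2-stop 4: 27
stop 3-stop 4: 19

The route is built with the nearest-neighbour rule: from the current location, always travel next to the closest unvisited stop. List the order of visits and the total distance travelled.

Nearest-neighbour total = 102 miles; route Hub → stop 1 → stop 3 → stop 5 → stop 2 → stop 6 → stop 4 → Hub.

From Hub: distances to unvisited — stop 1=27, stop 4=30, stop 5=33, stop 3=34, stop 6=36, stop 2=38. Nearest is stop 1 (27).
From stop 1: distances to unvisited — stop 3=7, stop 5=10, stop 6=11, stop 2=15, stop 4=26. Nearest is stop 3 (7).
From stop 3: distances to unvisited — stop 5=3, stop 6=4, stop 2=8, stop 4=19. Nearest is stop 5 (3).
From stop 5: distances to unvisited — stop 2=5, stop 6=7, stop 4=22. Nearest is stop 2 (5).
From stop 2: distances to unvisited — stop 6=10, stop 4=27. Nearest is stop 6 (10).
From stop 6: distances to unvisited — stop 4=20. Nearest is stop 4 (20).
Return stop 4→Hub: 30.
Total = 27 + 7 + 3 + 5 + 10 + 20 + 30 = 102.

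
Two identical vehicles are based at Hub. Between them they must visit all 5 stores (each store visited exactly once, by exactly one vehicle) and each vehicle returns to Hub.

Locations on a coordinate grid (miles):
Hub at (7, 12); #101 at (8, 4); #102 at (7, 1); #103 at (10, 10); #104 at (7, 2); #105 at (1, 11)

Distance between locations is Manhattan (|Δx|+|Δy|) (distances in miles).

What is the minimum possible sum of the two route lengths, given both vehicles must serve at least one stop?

Check every non-empty split of the stops between the two vehicles; for each half take its own optimal tour:
  {#101} + {#102, #103, #104, #105}: 18 + 40 = 58
  {#102} + {#101, #103, #104, #105}: 22 + 38 = 60
  {#101, #102} + {#103, #104, #105}: 24 + 38 = 62
  {#103} + {#101, #102, #104, #105}: 10 + 36 = 46
  {#101, #103} + {#102, #104, #105}: 22 + 34 = 56
  {#102, #103} + {#101, #104, #105}: 28 + 34 = 62
  … (15 splits in total)
  {#101, #102, #103, #104} + {#105}: 28 + 14 = 42  ← best
Best: vehicle 1 Hub → #102 → #104 → #101 → #103 → Hub = 28; vehicle 2 Hub → #105 → Hub = 14; combined 42.

Minimum combined distance: 42 miles.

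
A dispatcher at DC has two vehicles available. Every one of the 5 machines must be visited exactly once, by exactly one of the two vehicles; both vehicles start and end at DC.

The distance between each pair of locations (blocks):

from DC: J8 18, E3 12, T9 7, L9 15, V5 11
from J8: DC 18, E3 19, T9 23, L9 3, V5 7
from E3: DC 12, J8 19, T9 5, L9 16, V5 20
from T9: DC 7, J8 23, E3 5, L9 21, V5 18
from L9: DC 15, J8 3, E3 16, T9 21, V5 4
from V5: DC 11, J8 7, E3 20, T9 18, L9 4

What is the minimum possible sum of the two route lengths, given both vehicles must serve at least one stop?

Minimum combined distance: 60 blocks.

There are 2^4 − 1 = 15 ways to divide the 5 stops into two non-empty groups. For each, the best each vehicle can do is its own shortest tour through its group:
  {J8} + {E3, T9, L9, V5}: 36 + 43 = 79
  {E3} + {J8, T9, L9, V5}: 24 + 48 = 72
  {J8, E3} + {T9, L9, V5}: 49 + 43 = 92
  {T9} + {J8, E3, L9, V5}: 14 + 49 = 63
  {J8, T9} + {E3, L9, V5}: 48 + 43 = 91
  {E3, T9} + {J8, L9, V5}: 24 + 36 = 60
  … (15 splits in total)
Best: vehicle 1 DC → E3 → T9 → DC = 24; vehicle 2 DC → J8 → L9 → V5 → DC = 36; combined 60.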